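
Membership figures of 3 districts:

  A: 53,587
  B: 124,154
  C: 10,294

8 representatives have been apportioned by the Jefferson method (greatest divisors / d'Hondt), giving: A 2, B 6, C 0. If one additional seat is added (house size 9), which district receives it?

Priority for the next seat is population ÷ (current seats + 1).
Priorities: A 17862.333, B 17736.286, C 10294.000.
Highest priority: A.

A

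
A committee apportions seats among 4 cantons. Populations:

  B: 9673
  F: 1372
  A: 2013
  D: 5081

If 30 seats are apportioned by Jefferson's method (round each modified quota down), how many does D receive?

Standard divisor 18139/30 ≈ 604.633; standard quotas: B 15.998, F 2.269, A 3.329, D 8.403.
Rounding down gives 15, 2, 3, 8 = 28 seats, so the divisor must be adjusted.
With modified divisor 567: modified quotas B 17.060, F 2.420, A 3.550, D 8.961.
Rounding down: B 17, F 2, A 3, D 8 (total 30).
D receives 8.

8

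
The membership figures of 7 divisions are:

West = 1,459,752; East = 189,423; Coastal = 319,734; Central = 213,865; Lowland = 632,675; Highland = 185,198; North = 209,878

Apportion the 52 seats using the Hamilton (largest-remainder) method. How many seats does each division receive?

Total 3210525; standard divisor 3210525/52 ≈ 61740.865.
Standard quotas: West 23.6432, East 3.0680, Coastal 5.1786, Central 3.4639, Lowland 10.2473, Highland 2.9996, North 3.3993.
Lower quotas: West 23, East 3, Coastal 5, Central 3, Lowland 10, Highland 2, North 3 (sum 49, leaving 3 seats).
Remainders in descending order: Highland 0.9996, West 0.6432, Central 0.4639, North 0.3993, Lowland 0.2473, Coastal 0.1786, East 0.0680.
The surplus seats go to Highland, West, Central.

West: 24, East: 3, Coastal: 5, Central: 4, Lowland: 10, Highland: 3, North: 3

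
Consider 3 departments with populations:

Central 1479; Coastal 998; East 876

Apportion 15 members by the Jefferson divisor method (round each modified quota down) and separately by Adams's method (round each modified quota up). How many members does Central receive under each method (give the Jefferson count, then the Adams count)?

7 and 6

Jefferson: Central 7, Coastal 4, East 4.
Adams: Central 6, Coastal 5, East 4.
Central gets 7 under Jefferson and 6 under Adams.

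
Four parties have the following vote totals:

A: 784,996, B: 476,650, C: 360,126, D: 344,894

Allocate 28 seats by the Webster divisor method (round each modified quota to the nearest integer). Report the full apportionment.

Standard divisor 1966666/28 ≈ 70238.071; standard quotas: A 11.176, B 6.786, C 5.127, D 4.910.
Rounding to the nearest integer gives A 11, B 7, C 5, D 5 — total 28, matching the house size, so no adjustment is needed.

A 11; B 7; C 5; D 5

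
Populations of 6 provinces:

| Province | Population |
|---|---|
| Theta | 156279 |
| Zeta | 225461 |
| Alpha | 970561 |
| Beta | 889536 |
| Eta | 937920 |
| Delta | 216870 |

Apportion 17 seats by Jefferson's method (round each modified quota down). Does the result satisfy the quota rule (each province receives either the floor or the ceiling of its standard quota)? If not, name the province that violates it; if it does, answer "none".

Standard quotas: Theta 0.782, Zeta 1.128, Alpha 4.858, Beta 4.452, Eta 4.694, Delta 1.085.
Jefferson allocation: Theta 0, Zeta 1, Alpha 5, Beta 5, Eta 5, Delta 1.
Every allocation lies between the lower and upper quota.

none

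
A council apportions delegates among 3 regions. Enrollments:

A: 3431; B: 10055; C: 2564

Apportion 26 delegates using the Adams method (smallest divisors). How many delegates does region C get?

Standard divisor 16050/26 ≈ 617.308; standard quotas: A 5.558, B 16.288, C 4.154.
Rounding up gives 6, 17, 5 = 28 seats, so the divisor must be adjusted.
With modified divisor 660: modified quotas A 5.198, B 15.235, C 3.885.
Rounding up: A 6, B 16, C 4 (total 26).
C receives 4.

4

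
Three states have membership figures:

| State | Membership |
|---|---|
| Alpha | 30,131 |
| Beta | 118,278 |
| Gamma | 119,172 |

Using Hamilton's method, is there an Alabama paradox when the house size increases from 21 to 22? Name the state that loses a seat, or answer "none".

Alpha

At 21 seats: Alpha 3, Beta 9, Gamma 9.
At 22 seats: Alpha 2, Beta 10, Gamma 10.
Alpha drops from 3 to 2.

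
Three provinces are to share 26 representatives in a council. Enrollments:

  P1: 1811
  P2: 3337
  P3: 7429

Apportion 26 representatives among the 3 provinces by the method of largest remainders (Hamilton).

P1 4, P2 7, P3 15

Standard divisor: 12577 ÷ 26 ≈ 483.731.
Standard quotas: P1 3.7438, P2 6.8985, P3 15.3577.
Lower quotas: P1 3, P2 6, P3 15 (sum 24, leaving 2 seats).
Remainders in descending order: P2 0.8985, P1 0.7438, P3 0.3577.
Largest remainders: P2, P1 receive the extra seats.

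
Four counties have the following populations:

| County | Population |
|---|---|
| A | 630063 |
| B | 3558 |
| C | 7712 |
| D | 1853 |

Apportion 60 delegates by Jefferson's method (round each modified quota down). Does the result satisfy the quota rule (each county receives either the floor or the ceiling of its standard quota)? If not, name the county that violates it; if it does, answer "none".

A

Standard quotas: A 58.776, B 0.332, C 0.719, D 0.173.
Jefferson allocation: A 60, B 0, C 0, D 0.
A has quota 58.776 (lower 58, upper 59) but receives 60 — outside the quota interval.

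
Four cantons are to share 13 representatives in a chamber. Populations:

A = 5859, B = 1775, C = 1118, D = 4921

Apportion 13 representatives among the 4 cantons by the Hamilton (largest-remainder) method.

A 5, B 2, C 1, D 5

Standard divisor: 13673 ÷ 13 ≈ 1051.769.
Standard quotas: A 5.5706, B 1.6876, C 1.0630, D 4.6788.
Lower quotas: A 5, B 1, C 1, D 4 (sum 11, leaving 2 seats).
Remainders in descending order: B 0.6876, D 0.6788, A 0.5706, C 0.0630.
The surplus seats go to B, D.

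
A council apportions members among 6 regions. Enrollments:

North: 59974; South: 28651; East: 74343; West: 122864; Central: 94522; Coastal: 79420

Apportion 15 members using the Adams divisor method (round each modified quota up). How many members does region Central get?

3

Standard divisor 459774/15 ≈ 30651.6; standard quotas: North 1.957, South 0.935, East 2.425, West 4.008, Central 3.084, Coastal 2.591.
Rounding up gives 2, 1, 3, 5, 4, 3 = 18 seats, so the divisor must be adjusted.
With modified divisor 38400: modified quotas North 1.562, South 0.746, East 1.936, West 3.200, Central 2.462, Coastal 2.068.
Rounding up: North 2, South 1, East 2, West 4, Central 3, Coastal 3 (total 15).
Central receives 3.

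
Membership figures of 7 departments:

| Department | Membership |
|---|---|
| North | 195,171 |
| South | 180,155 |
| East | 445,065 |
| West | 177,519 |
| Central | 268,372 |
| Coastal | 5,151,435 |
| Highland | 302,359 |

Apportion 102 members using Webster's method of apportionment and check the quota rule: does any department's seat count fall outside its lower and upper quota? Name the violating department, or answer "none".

Coastal

Standard quotas: North 2.962, South 2.734, East 6.755, West 2.694, Central 4.073, Coastal 78.191, Highland 4.589.
Webster allocation: North 3, South 3, East 7, West 3, Central 4, Coastal 77, Highland 5.
Coastal has quota 78.191 (lower 78, upper 79) but receives 77 — outside the quota interval.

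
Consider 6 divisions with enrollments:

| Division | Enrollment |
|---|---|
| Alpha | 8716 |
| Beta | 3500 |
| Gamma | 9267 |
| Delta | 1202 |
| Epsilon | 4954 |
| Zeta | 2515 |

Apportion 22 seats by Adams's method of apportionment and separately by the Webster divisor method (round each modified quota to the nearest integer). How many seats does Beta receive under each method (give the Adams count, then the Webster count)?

Adams: Alpha 6, Beta 3, Gamma 6, Delta 1, Epsilon 4, Zeta 2.
Webster: Alpha 6, Beta 2, Gamma 7, Delta 1, Epsilon 4, Zeta 2.
Beta gets 3 under Adams and 2 under Webster.

3 and 2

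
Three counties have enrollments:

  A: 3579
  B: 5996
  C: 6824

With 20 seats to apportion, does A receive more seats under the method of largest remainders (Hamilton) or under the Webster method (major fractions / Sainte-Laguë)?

Hamilton: A 5, B 7, C 8.
Webster: A 4, B 7, C 9.
A gets 5 under Hamilton and 4 under Webster.

Hamilton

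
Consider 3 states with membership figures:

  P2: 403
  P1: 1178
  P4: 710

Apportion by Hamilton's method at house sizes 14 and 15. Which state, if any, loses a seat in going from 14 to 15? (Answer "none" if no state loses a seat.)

P2

At 14 seats: P2 3, P1 7, P4 4.
At 15 seats: P2 2, P1 8, P4 5.
P2 drops from 3 to 2.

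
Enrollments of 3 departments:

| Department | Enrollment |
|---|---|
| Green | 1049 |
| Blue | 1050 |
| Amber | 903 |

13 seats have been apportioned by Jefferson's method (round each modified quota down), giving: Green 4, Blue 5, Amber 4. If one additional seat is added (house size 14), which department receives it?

Green

Priority for the next seat is population ÷ (current seats + 1).
Priorities: Green 209.800, Blue 175.000, Amber 180.600.
Highest priority: Green.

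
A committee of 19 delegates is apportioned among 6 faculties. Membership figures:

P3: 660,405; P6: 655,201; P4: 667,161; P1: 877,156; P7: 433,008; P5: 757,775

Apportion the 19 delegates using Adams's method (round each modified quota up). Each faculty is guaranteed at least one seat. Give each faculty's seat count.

P3 3, P6 3, P4 3, P1 4, P7 2, P5 4

Standard divisor 4050706/19 ≈ 213195.053; standard quotas: P3 3.098, P6 3.073, P4 3.129, P1 4.114, P7 2.031, P5 3.554.
Rounding up gives 4, 4, 4, 5, 3, 4 = 24 seats, so the divisor must be adjusted.
With modified divisor 237500: modified quotas P3 2.781, P6 2.759, P4 2.809, P1 3.693, P7 1.823, P5 3.191.
Rounding up: P3 3, P6 3, P4 3, P1 4, P7 2, P5 4 (total 19).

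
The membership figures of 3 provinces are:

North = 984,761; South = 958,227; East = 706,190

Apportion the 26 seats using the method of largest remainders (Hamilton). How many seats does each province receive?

Total 2649178; standard divisor 2649178/26 ≈ 101891.462.
Standard quotas: North 9.6648, South 9.4044, East 6.9308.
Lower quotas: North 9, South 9, East 6 (sum 24, leaving 2 seats).
Remainders in descending order: East 0.9308, North 0.6648, South 0.4044.
Largest remainders: East, North receive the extra seats.

North=10, South=9, East=7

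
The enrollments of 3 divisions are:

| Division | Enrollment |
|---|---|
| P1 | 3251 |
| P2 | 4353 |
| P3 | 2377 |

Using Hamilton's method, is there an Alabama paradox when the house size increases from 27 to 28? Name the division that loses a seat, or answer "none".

none

At 27 seats: P1 9, P2 12, P3 6.
At 28 seats: P1 9, P2 12, P3 7.
No division's allocation decreased.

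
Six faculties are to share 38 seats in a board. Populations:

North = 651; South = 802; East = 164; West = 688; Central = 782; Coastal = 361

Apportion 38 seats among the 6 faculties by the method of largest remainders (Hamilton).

Total 3448; standard divisor 3448/38 ≈ 90.737.
Standard quotas: North 7.175, South 8.839, East 1.807, West 7.582, Central 8.618, Coastal 3.979.
Lower quotas: North 7, South 8, East 1, West 7, Central 8, Coastal 3 (sum 34, leaving 4 seats).
Remainders in descending order: Coastal 0.979, South 0.839, East 0.807, Central 0.618, West 0.582, North 0.175.
Largest remainders: Coastal, South, East, Central receive the extra seats.

North: 7, South: 9, East: 2, West: 7, Central: 9, Coastal: 4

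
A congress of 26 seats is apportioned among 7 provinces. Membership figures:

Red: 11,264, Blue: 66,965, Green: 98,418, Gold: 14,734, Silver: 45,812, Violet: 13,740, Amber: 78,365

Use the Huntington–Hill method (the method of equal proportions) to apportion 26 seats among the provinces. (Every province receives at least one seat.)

Red: 1; Blue: 5; Green: 8; Gold: 1; Silver: 4; Violet: 1; Amber: 6

With divisor 12689: modified quotas Red 0.888, Blue 5.277, Green 7.756, Gold 1.161, Silver 3.610, Violet 1.083, Amber 6.176.
Geometric-mean thresholds: Red (min 1), Blue √(5·6)=5.477, Green √(7·8)=7.483, Gold √(1·2)=1.414, Silver √(3·4)=3.464, Violet √(1·2)=1.414, Amber √(6·7)=6.481.
Each quota rounded against its threshold gives Red 1, Blue 5, Green 8, Gold 1, Silver 4, Violet 1, Amber 6 (total 26).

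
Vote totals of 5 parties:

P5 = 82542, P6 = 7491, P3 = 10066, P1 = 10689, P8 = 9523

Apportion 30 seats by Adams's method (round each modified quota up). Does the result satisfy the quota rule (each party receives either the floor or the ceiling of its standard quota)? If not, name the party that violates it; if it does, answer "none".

P5

Standard quotas: P5 20.582, P6 1.868, P3 2.510, P1 2.665, P8 2.375.
Adams allocation: P5 19, P6 2, P3 3, P1 3, P8 3.
P5 has quota 20.582 (lower 20, upper 21) but receives 19 — outside the quota interval.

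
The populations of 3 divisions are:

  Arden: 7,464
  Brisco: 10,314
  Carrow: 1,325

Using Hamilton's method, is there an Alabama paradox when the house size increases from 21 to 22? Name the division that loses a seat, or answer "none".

At 21 seats: Arden 8, Brisco 11, Carrow 2.
At 22 seats: Arden 9, Brisco 12, Carrow 1.
Carrow drops from 2 to 1.

Carrow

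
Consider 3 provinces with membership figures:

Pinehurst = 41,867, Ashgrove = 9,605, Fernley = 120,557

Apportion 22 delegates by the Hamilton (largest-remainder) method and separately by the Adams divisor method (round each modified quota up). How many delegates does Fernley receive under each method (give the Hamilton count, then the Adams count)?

Hamilton: Pinehurst 5, Ashgrove 1, Fernley 16.
Adams: Pinehurst 5, Ashgrove 2, Fernley 15.
Fernley gets 16 under Hamilton and 15 under Adams.

16 and 15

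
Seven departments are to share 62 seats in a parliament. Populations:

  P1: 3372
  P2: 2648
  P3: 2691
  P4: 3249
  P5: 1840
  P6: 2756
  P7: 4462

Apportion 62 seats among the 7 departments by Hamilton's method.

P1 10; P2 8; P3 8; P4 10; P5 5; P6 8; P7 13

Total 21018; standard divisor 21018/62 = 339.
Standard quotas: P1 9.947, P2 7.811, P3 7.938, P4 9.584, P5 5.428, P6 8.130, P7 13.162.
Lower quotas: P1 9, P2 7, P3 7, P4 9, P5 5, P6 8, P7 13 (sum 58, leaving 4 seats).
Remainders in descending order: P1 0.947, P3 0.938, P2 0.811, P4 0.584, P5 0.428, P7 0.162, P6 0.130.
The surplus seats go to P1, P3, P2, P4.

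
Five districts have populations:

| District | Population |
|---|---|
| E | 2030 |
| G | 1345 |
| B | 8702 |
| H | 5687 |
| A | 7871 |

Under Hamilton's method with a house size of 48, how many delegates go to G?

Total 25635; standard divisor 25635/48 ≈ 534.062.
Standard quotas: E 3.8011, G 2.5184, B 16.2940, H 10.6486, A 14.7380.
Lower quotas: E 3, G 2, B 16, H 10, A 14 (sum 45, leaving 3 seats).
Remainders in descending order: E 0.8011, A 0.7380, H 0.6486, G 0.5184, B 0.2940.
The surplus seats go to E, A, H.
G receives 2.

2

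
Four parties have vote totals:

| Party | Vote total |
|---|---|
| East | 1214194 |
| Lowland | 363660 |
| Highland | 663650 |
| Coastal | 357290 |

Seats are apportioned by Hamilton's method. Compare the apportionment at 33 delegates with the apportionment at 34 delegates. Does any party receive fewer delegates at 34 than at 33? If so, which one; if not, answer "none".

Coastal

At 33 seats: East 15, Lowland 5, Highland 8, Coastal 5.
At 34 seats: East 16, Lowland 5, Highland 9, Coastal 4.
Coastal drops from 5 to 4.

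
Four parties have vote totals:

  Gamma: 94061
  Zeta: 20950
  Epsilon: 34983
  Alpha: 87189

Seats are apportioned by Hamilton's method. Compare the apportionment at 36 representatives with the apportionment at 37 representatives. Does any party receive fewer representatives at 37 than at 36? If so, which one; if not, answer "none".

Epsilon

At 36 seats: Gamma 14, Zeta 3, Epsilon 6, Alpha 13.
At 37 seats: Gamma 15, Zeta 3, Epsilon 5, Alpha 14.
Epsilon drops from 6 to 5.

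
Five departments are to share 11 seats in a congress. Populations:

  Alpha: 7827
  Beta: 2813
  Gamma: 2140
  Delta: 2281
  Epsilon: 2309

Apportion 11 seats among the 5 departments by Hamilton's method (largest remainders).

The standard divisor is 17370/11 ≈ 1579.091.
Standard quotas: Alpha 4.9566, Beta 1.7814, Gamma 1.3552, Delta 1.4445, Epsilon 1.4622.
Lower quotas: Alpha 4, Beta 1, Gamma 1, Delta 1, Epsilon 1 (sum 8, leaving 3 seats).
Remainders in descending order: Alpha 0.9566, Beta 0.7814, Epsilon 0.4622, Delta 0.4445, Gamma 0.3552.
The surplus seats go to Alpha, Beta, Epsilon.

Alpha 5, Beta 2, Gamma 1, Delta 1, Epsilon 2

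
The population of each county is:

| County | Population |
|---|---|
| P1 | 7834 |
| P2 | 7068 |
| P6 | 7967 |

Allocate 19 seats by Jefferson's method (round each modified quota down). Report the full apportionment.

Standard divisor 22869/19 ≈ 1203.632; standard quotas: P1 6.509, P2 5.872, P6 6.619.
Rounding down gives 6, 5, 6 = 17 seats, so the divisor must be adjusted.
With modified divisor 1130: modified quotas P1 6.933, P2 6.255, P6 7.050.
Rounding down: P1 6, P2 6, P6 7 (total 19).

P1: 6, P2: 6, P6: 7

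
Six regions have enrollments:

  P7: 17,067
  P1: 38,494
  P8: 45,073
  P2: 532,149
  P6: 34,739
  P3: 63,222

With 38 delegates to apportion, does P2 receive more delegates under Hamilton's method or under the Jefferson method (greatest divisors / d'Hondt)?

Jefferson

Hamilton: P7 1, P1 2, P8 2, P2 28, P6 2, P3 3.
Jefferson: P7 0, P1 2, P8 2, P2 30, P6 1, P3 3.
P2 gets 28 under Hamilton and 30 under Jefferson.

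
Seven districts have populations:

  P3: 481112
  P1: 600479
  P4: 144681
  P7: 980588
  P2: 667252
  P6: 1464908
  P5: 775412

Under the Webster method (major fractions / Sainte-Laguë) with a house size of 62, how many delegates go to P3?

Standard divisor 5114432/62 ≈ 82490.839; standard quotas: P3 5.832, P1 7.279, P4 1.754, P7 11.887, P2 8.089, P6 17.758, P5 9.400.
Rounding to the nearest integer gives P3 6, P1 7, P4 2, P7 12, P2 8, P6 18, P5 9 — total 62, matching the house size, so no adjustment is needed.
P3 receives 6.

6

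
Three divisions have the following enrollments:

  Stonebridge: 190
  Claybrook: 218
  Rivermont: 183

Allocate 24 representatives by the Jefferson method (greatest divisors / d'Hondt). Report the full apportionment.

Stonebridge 8, Claybrook 9, Rivermont 7

Standard divisor 591/24 ≈ 24.625; standard quotas: Stonebridge 7.716, Claybrook 8.853, Rivermont 7.431.
Rounding down gives 7, 8, 7 = 22 seats, so the divisor must be adjusted.
With modified divisor 23: modified quotas Stonebridge 8.261, Claybrook 9.478, Rivermont 7.957.
Rounding down: Stonebridge 8, Claybrook 9, Rivermont 7 (total 24).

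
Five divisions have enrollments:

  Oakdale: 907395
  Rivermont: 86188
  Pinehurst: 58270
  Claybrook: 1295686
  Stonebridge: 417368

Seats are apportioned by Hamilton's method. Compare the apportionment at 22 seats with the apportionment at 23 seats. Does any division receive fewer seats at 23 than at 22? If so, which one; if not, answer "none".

At 22 seats: Oakdale 7, Rivermont 1, Pinehurst 1, Claybrook 10, Stonebridge 3.
At 23 seats: Oakdale 8, Rivermont 1, Pinehurst 0, Claybrook 11, Stonebridge 3.
Pinehurst drops from 1 to 0.

Pinehurst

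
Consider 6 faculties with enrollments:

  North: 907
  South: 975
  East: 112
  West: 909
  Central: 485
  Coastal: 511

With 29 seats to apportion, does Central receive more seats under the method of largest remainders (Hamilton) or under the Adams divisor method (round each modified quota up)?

Hamilton: North 7, South 7, East 1, West 7, Central 3, Coastal 4.
Adams: North 6, South 7, East 1, West 7, Central 4, Coastal 4.
Central gets 3 under Hamilton and 4 under Adams.

Adams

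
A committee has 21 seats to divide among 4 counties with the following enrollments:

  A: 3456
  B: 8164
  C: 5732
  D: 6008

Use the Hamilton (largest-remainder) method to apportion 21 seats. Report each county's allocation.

Standard divisor: 23360 ÷ 21 ≈ 1112.381.
Standard quotas: A 3.1068, B 7.3392, C 5.1529, D 5.4010.
Lower quotas: A 3, B 7, C 5, D 5 (sum 20, leaving 1 seat).
Remainders in descending order: D 0.4010, B 0.3392, C 0.1529, A 0.1068.
Largest remainder: D receives the extra seat.

A: 3, B: 7, C: 5, D: 6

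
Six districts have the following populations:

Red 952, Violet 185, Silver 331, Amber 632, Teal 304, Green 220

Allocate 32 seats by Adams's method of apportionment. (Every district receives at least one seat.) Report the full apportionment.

Standard divisor 2624/32 ≈ 82; standard quotas: Red 11.610, Violet 2.256, Silver 4.037, Amber 7.707, Teal 3.707, Green 2.683.
Rounding up gives 12, 3, 5, 8, 4, 3 = 35 seats, so the divisor must be adjusted.
With modified divisor 91: modified quotas Red 10.462, Violet 2.033, Silver 3.637, Amber 6.945, Teal 3.341, Green 2.418.
Rounding up: Red 11, Violet 3, Silver 4, Amber 7, Teal 4, Green 3 (total 32).

Red: 11; Violet: 3; Silver: 4; Amber: 7; Teal: 4; Green: 3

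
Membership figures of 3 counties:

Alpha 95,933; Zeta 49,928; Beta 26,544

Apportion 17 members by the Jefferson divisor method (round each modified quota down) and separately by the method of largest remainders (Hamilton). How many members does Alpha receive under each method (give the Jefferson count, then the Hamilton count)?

10 and 9

Jefferson: Alpha 10, Zeta 5, Beta 2.
Hamilton: Alpha 9, Zeta 5, Beta 3.
Alpha gets 10 under Jefferson and 9 under Hamilton.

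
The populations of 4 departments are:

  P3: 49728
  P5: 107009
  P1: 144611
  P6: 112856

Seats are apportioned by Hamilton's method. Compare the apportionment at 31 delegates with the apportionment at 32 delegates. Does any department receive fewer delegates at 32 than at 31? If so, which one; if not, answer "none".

At 31 seats: P3 4, P5 8, P1 11, P6 8.
At 32 seats: P3 4, P5 8, P1 11, P6 9.
No department's allocation decreased.

none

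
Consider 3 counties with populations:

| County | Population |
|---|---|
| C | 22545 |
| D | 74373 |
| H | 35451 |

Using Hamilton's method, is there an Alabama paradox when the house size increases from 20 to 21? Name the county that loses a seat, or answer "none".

C

At 20 seats: C 4, D 11, H 5.
At 21 seats: C 3, D 12, H 6.
C drops from 4 to 3.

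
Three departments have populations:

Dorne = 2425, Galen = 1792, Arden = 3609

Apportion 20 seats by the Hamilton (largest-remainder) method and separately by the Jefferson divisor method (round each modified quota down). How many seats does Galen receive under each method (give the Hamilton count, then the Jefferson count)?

Hamilton: Dorne 6, Galen 5, Arden 9.
Jefferson: Dorne 6, Galen 4, Arden 10.
Galen gets 5 under Hamilton and 4 under Jefferson.

5 and 4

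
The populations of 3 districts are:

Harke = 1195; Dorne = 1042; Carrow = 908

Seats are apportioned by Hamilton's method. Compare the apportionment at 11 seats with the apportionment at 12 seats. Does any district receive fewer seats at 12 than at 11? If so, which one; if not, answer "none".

none

At 11 seats: Harke 4, Dorne 4, Carrow 3.
At 12 seats: Harke 5, Dorne 4, Carrow 3.
No district's allocation decreased.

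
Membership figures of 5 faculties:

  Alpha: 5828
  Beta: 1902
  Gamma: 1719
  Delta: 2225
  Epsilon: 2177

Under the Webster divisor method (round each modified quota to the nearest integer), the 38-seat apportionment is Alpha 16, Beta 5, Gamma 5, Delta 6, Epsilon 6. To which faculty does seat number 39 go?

Alpha

Priority for the next seat is population ÷ (current seats + 0.5).
Priorities: Alpha 353.212, Beta 345.818, Gamma 312.545, Delta 342.308, Epsilon 334.923.
Highest priority: Alpha.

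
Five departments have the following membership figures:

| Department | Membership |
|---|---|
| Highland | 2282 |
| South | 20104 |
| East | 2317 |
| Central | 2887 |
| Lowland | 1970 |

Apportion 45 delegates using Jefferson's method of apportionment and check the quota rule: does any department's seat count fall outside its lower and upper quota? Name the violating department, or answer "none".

Standard quotas: Highland 3.474, South 30.605, East 3.527, Central 4.395, Lowland 2.999.
Jefferson allocation: Highland 3, South 32, East 3, Central 4, Lowland 3.
South has quota 30.605 (lower 30, upper 31) but receives 32 — outside the quota interval.

South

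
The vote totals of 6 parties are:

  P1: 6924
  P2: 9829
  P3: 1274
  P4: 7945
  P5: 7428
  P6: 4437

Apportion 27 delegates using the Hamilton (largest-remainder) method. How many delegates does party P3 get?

1

The standard divisor is 37837/27 ≈ 1401.37.
Standard quotas: P1 4.9409, P2 7.0138, P3 0.9091, P4 5.6695, P5 5.3005, P6 3.1662.
Lower quotas: P1 4, P2 7, P3 0, P4 5, P5 5, P6 3 (sum 24, leaving 3 seats).
Remainders in descending order: P1 0.9409, P3 0.9091, P4 0.6695, P5 0.3005, P6 0.1662, P2 0.0138.
Largest remainders: P1, P3, P4 receive the extra seats.
P3 receives 1.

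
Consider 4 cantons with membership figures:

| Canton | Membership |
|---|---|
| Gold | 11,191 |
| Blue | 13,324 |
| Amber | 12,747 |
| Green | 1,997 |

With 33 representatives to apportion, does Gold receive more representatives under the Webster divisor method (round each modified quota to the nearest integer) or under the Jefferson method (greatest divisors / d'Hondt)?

Webster: Gold 9, Blue 11, Amber 11, Green 2.
Jefferson: Gold 10, Blue 11, Amber 11, Green 1.
Gold gets 9 under Webster and 10 under Jefferson.

Jefferson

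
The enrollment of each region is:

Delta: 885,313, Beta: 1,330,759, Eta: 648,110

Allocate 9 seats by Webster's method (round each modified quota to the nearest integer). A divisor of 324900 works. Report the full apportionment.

Delta 3, Beta 4, Eta 2

With modified divisor 324900: modified quotas Delta 2.725, Beta 4.096, Eta 1.995.
Rounding to the nearest integer: Delta 3, Beta 4, Eta 2 (total 9).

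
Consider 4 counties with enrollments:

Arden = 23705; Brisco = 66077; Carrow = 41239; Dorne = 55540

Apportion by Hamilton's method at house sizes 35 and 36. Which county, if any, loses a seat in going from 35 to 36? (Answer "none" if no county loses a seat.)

At 35 seats: Arden 5, Brisco 12, Carrow 8, Dorne 10.
At 36 seats: Arden 4, Brisco 13, Carrow 8, Dorne 11.
Arden drops from 5 to 4.

Arden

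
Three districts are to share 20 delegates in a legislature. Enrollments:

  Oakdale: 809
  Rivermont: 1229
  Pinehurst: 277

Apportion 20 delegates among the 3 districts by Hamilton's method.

Oakdale 7, Rivermont 11, Pinehurst 2

Total 2315; standard divisor 2315/20 ≈ 115.75.
Standard quotas: Oakdale 6.989, Rivermont 10.618, Pinehurst 2.393.
Lower quotas: Oakdale 6, Rivermont 10, Pinehurst 2 (sum 18, leaving 2 seats).
Remainders in descending order: Oakdale 0.989, Rivermont 0.618, Pinehurst 0.393.
Largest remainders: Oakdale, Rivermont receive the extra seats.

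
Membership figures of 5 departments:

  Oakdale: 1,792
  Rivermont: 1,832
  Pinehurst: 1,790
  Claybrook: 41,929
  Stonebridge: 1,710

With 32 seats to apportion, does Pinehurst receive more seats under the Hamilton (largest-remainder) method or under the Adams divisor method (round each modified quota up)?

Adams

Hamilton: Oakdale 1, Rivermont 1, Pinehurst 1, Claybrook 28, Stonebridge 1.
Adams: Oakdale 2, Rivermont 2, Pinehurst 2, Claybrook 25, Stonebridge 1.
Pinehurst gets 1 under Hamilton and 2 under Adams.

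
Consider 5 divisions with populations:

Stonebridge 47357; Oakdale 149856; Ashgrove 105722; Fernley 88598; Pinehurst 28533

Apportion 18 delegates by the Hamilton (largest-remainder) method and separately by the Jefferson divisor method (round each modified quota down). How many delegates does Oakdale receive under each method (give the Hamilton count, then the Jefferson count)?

6 and 7

Hamilton: Stonebridge 2, Oakdale 6, Ashgrove 5, Fernley 4, Pinehurst 1.
Jefferson: Stonebridge 2, Oakdale 7, Ashgrove 4, Fernley 4, Pinehurst 1.
Oakdale gets 6 under Hamilton and 7 under Jefferson.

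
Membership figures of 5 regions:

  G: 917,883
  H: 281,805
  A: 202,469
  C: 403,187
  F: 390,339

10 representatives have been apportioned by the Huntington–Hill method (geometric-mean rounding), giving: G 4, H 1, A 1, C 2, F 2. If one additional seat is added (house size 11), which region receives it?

G

Priority for the next seat is population ÷ (√(s·(s+1))).
Priorities: G 205244.878, H 199266.226, A 143167.203, C 164600.403, F 159355.229.
Highest priority: G.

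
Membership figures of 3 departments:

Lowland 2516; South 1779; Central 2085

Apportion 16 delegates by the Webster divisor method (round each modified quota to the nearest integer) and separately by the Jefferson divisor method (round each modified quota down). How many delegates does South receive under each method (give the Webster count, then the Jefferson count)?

Webster: Lowland 6, South 5, Central 5.
Jefferson: Lowland 7, South 4, Central 5.
South gets 5 under Webster and 4 under Jefferson.

5 and 4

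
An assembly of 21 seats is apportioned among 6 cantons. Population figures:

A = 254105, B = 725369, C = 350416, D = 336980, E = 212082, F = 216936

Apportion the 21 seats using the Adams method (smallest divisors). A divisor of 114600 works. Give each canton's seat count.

With modified divisor 114600: modified quotas A 2.217, B 6.330, C 3.058, D 2.940, E 1.851, F 1.893.
Rounding up: A 3, B 7, C 4, D 3, E 2, F 2 (total 21).

A 3; B 7; C 4; D 3; E 2; F 2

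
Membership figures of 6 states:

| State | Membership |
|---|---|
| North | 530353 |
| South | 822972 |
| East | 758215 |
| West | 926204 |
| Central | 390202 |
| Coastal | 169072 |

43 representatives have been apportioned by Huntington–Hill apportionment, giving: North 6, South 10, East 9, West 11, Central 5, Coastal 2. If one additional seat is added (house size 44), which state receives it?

North

Priority for the next seat is population ÷ (√(s·(s+1))).
Priorities: North 81835.245, South 78467.301, East 79922.879, West 80615.711, Central 71240.812, Coastal 69023.355.
Highest priority: North.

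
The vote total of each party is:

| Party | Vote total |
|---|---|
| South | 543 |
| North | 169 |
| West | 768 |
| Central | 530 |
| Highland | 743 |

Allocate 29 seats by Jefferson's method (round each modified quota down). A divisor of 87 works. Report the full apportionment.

South 6, North 1, West 8, Central 6, Highland 8

With modified divisor 87: modified quotas South 6.241, North 1.943, West 8.828, Central 6.092, Highland 8.540.
Rounding down: South 6, North 1, West 8, Central 6, Highland 8 (total 29).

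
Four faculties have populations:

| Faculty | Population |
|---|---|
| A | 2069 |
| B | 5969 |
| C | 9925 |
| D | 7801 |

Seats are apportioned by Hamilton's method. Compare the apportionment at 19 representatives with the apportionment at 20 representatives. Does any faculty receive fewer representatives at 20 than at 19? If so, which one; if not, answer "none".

A

At 19 seats: A 2, B 4, C 7, D 6.
At 20 seats: A 1, B 5, C 8, D 6.
A drops from 2 to 1.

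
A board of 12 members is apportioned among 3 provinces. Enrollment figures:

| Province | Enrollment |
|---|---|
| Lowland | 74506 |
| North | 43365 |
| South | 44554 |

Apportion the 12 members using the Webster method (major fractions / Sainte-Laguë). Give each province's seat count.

Standard divisor 162425/12 ≈ 13535.417; standard quotas: Lowland 5.505, North 3.204, South 3.292.
Rounding to the nearest integer gives Lowland 6, North 3, South 3 — total 12, matching the house size, so no adjustment is needed.

Lowland 6, North 3, South 3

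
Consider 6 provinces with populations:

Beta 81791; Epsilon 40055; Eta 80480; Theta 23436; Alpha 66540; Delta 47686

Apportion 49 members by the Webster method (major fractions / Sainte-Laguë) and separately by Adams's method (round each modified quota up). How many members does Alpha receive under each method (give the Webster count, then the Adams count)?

Webster: Beta 12, Epsilon 6, Eta 11, Theta 3, Alpha 10, Delta 7.
Adams: Beta 12, Epsilon 6, Eta 11, Theta 4, Alpha 9, Delta 7.
Alpha gets 10 under Webster and 9 under Adams.

10 and 9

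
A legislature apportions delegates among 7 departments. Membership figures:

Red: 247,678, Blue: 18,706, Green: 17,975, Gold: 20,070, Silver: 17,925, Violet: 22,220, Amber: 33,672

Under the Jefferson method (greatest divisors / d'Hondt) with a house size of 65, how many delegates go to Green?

3

Standard divisor 378246/65 ≈ 5819.169; standard quotas: Red 42.562, Blue 3.215, Green 3.089, Gold 3.449, Silver 3.080, Violet 3.818, Amber 5.786.
Rounding down gives 42, 3, 3, 3, 3, 3, 5 = 62 seats, so the divisor must be adjusted.
With modified divisor 5584: modified quotas Red 44.355, Blue 3.350, Green 3.219, Gold 3.594, Silver 3.210, Violet 3.979, Amber 6.030.
Rounding down: Red 44, Blue 3, Green 3, Gold 3, Silver 3, Violet 3, Amber 6 (total 65).
Green receives 3.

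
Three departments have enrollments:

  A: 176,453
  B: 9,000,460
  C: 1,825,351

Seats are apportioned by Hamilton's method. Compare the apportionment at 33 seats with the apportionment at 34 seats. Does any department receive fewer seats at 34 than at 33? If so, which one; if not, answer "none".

A

At 33 seats: A 1, B 27, C 5.
At 34 seats: A 0, B 28, C 6.
A drops from 1 to 0.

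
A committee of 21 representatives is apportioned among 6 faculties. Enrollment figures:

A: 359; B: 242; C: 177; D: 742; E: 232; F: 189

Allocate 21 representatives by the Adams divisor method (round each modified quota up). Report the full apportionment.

A 4, B 3, C 2, D 7, E 3, F 2

Standard divisor 1941/21 ≈ 92.429; standard quotas: A 3.884, B 2.618, C 1.915, D 8.028, E 2.510, F 2.045.
Rounding up gives 4, 3, 2, 9, 3, 3 = 24 seats, so the divisor must be adjusted.
With modified divisor 110: modified quotas A 3.264, B 2.200, C 1.609, D 6.745, E 2.109, F 1.718.
Rounding up: A 4, B 3, C 2, D 7, E 3, F 2 (total 21).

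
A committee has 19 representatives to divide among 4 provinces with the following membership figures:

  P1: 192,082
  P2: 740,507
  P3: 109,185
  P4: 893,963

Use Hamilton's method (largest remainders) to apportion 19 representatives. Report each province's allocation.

Standard divisor: 1935737 ÷ 19 ≈ 101880.895.
Standard quotas: P1 1.8854, P2 7.2684, P3 1.0717, P4 8.7746.
Lower quotas: P1 1, P2 7, P3 1, P4 8 (sum 17, leaving 2 seats).
Remainders in descending order: P1 0.8854, P4 0.7746, P2 0.2684, P3 0.0717.
Largest remainders: P1, P4 receive the extra seats.

P1: 2, P2: 7, P3: 1, P4: 9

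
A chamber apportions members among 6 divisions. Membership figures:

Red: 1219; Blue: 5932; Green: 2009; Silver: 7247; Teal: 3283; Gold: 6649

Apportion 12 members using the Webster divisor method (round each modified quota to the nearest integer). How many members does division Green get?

1

Standard divisor 26339/12 ≈ 2194.917; standard quotas: Red 0.555, Blue 2.703, Green 0.915, Silver 3.302, Teal 1.496, Gold 3.029.
Rounding to the nearest integer gives Red 1, Blue 3, Green 1, Silver 3, Teal 1, Gold 3 — total 12, matching the house size, so no adjustment is needed.
Green receives 1.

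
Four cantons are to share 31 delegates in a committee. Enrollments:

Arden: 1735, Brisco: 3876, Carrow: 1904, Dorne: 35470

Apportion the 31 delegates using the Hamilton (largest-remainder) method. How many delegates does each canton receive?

The standard divisor is 42985/31 ≈ 1386.613.
Standard quotas: Arden 1.2513, Brisco 2.7953, Carrow 1.3731, Dorne 25.5803.
Lower quotas: Arden 1, Brisco 2, Carrow 1, Dorne 25 (sum 29, leaving 2 seats).
Remainders in descending order: Brisco 0.7953, Dorne 0.5803, Carrow 0.3731, Arden 0.2513.
The surplus seats go to Brisco, Dorne.

Arden 1; Brisco 3; Carrow 1; Dorne 26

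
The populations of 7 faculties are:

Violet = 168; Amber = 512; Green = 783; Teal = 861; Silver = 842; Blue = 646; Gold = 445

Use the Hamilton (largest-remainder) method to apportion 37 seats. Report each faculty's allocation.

Violet: 1, Amber: 4, Green: 7, Teal: 8, Silver: 7, Blue: 6, Gold: 4

Total 4257; standard divisor 4257/37 ≈ 115.054.
Standard quotas: Violet 1.460, Amber 4.450, Green 6.805, Teal 7.483, Silver 7.318, Blue 5.615, Gold 3.868.
Lower quotas: Violet 1, Amber 4, Green 6, Teal 7, Silver 7, Blue 5, Gold 3 (sum 33, leaving 4 seats).
Remainders in descending order: Gold 0.868, Green 0.805, Blue 0.615, Teal 0.483, Violet 0.460, Amber 0.450, Silver 0.318.
Largest remainders: Gold, Green, Blue, Teal receive the extra seats.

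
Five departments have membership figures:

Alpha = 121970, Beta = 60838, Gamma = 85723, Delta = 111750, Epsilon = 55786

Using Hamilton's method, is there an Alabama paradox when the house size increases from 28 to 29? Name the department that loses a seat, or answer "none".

none

At 28 seats: Alpha 8, Beta 4, Gamma 5, Delta 7, Epsilon 4.
At 29 seats: Alpha 8, Beta 4, Gamma 6, Delta 7, Epsilon 4.
No department's allocation decreased.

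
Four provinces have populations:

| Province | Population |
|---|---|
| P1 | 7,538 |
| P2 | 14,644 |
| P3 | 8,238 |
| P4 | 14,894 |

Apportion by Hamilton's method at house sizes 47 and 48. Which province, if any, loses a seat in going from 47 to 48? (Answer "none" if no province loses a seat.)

none

At 47 seats: P1 8, P2 15, P3 9, P4 15.
At 48 seats: P1 8, P2 15, P3 9, P4 16.
No province's allocation decreased.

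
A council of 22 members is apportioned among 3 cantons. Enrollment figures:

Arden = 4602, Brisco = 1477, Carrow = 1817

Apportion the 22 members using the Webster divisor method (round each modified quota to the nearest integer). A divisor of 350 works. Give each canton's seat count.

With modified divisor 350: modified quotas Arden 13.149, Brisco 4.220, Carrow 5.191.
Rounding to the nearest integer: Arden 13, Brisco 4, Carrow 5 (total 22).

Arden=13, Brisco=4, Carrow=5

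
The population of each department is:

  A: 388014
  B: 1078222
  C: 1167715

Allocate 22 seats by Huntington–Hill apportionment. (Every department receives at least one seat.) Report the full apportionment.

With divisor 118371: modified quotas A 3.278, B 9.109, C 9.865.
Geometric-mean thresholds: A √(3·4)=3.464, B √(9·10)=9.487, C √(9·10)=9.487.
Each quota rounded against its threshold gives A 3, B 9, C 10 (total 22).

A: 3, B: 9, C: 10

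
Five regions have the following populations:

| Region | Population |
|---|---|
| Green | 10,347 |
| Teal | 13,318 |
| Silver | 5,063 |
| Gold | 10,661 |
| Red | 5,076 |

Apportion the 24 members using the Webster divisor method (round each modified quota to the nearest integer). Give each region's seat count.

Standard divisor 44465/24 ≈ 1852.708; standard quotas: Green 5.585, Teal 7.188, Silver 2.733, Gold 5.754, Red 2.740.
Rounding to the nearest integer gives 6, 7, 3, 6, 3 = 25 seats, so the divisor must be adjusted.
With modified divisor 1900: modified quotas Green 5.446, Teal 7.009, Silver 2.665, Gold 5.611, Red 2.672.
Rounding to the nearest integer: Green 5, Teal 7, Silver 3, Gold 6, Red 3 (total 24).

Green 5; Teal 7; Silver 3; Gold 6; Red 3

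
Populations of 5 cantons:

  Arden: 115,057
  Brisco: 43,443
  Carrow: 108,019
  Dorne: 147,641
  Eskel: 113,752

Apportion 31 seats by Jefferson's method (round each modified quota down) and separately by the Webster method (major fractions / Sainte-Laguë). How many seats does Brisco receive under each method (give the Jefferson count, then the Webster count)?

2 and 3

Jefferson: Arden 7, Brisco 2, Carrow 6, Dorne 9, Eskel 7.
Webster: Arden 7, Brisco 3, Carrow 6, Dorne 8, Eskel 7.
Brisco gets 2 under Jefferson and 3 under Webster.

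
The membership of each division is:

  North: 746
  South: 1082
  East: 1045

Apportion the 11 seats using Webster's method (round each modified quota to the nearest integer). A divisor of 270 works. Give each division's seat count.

With modified divisor 270: modified quotas North 2.763, South 4.007, East 3.870.
Rounding to the nearest integer: North 3, South 4, East 4 (total 11).

North 3, South 4, East 4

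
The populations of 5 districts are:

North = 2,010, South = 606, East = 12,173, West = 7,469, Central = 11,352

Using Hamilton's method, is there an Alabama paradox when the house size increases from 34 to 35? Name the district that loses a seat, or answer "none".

South

At 34 seats: North 2, South 1, East 12, West 8, Central 11.
At 35 seats: North 2, South 0, East 13, West 8, Central 12.
South drops from 1 to 0.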